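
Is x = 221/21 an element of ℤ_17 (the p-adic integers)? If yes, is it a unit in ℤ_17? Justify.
x ∈ ℤ_17 but not a unit; v_17(x) = 1 > 0

ℤ_17 = {x ∈ ℚ_17 : v_17(x) ≥ 0} and ℤ_17^× = {x ∈ ℤ_17 : v_17(x) = 0}. Here v_17(221/21) = v_17(num) − v_17(den) = 1; compare against these criteria.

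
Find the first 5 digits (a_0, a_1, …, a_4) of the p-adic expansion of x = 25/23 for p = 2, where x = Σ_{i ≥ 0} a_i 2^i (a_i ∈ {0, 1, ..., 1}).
(a_0, …, a_4) = (1, 1, 1, 1, 0)

v_2(25/23) = 0 (numerator and denominator both coprime to 2), so x ∈ ℤ_2^×. Compute digits iteratively via a_i = x_i mod 2, x_{i+1} = (x_i − a_i)/2, with x_0 = x:
  x_0 = 25/23;  a_0 = 1;  x_1 = (x_0 − 1)/2 = 1/23
  x_1 = 1/23;  a_1 = 1;  x_2 = (x_1 − 1)/2 = -11/23
  x_2 = -11/23;  a_2 = 1;  x_3 = (x_2 − 1)/2 = -17/23
  x_3 = -17/23;  a_3 = 1;  x_4 = (x_3 − 1)/2 = -20/23
  x_4 = -20/23;  a_4 = 0;  x_5 = (x_4 − 0)/2 = -10/23
Digits: (1, 1, 1, 1, 0).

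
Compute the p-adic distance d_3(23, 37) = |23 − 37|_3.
d_3(23, 37) = 1

Step 1 — x − y = 23 − 37 = -14. Step 2 — v_3(-14) = 0 (factor: -14 = −(3^0 · 14); the sign does not affect v_p). Step 3 — |x − y|_3 = 3^{0} = 1.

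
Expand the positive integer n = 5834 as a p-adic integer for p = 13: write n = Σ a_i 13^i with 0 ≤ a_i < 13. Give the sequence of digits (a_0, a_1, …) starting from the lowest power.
(a_0, a_1, …) = (10, 6, 8, 2)

Repeated division by 13 gives the digits low-to-high: 5834 = 10 + 6·13^1 + 8·13^2 + 2·13^3. Digit sequence: (10, 6, 8, 2).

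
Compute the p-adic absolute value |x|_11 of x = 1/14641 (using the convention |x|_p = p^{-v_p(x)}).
|1/14641|_11 = 14641

Step 1 — compute v_11(x) by factoring powers of 11 out of the numerator and denominator: v_11(1/14641) = -4. Step 2 — apply |x|_p = p^{-v_p(x)} = 11^{4} = 14641.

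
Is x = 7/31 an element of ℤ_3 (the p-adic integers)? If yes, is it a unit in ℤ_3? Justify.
x ∈ ℤ_3^× (unit); v_3(x) = 0

ℤ_3 = {x ∈ ℚ_3 : v_3(x) ≥ 0} and ℤ_3^× = {x ∈ ℤ_3 : v_3(x) = 0}. Here v_3(7/31) = v_3(num) − v_3(den) = 0; compare against these criteria.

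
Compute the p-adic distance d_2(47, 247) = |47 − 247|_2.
d_2(47, 247) = 1/8

Step 1 — x − y = 47 − 247 = -200. Step 2 — v_2(-200) = 3 (factor: -200 = −(2^3 · 25); the sign does not affect v_p). Step 3 — |x − y|_2 = 2^{-3} = 1/8.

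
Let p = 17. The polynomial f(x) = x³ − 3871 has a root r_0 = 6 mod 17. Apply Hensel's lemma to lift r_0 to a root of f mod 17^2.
r_1 = 278 (mod 289)

Hensel: r_{i+1} = r_i − f(r_i)/f′(r_i) mod 17^{i+2}, where f′(x) = 3x². Iterate:
  r_0 = 6 (mod 17)
  r_1 = 278 (mod 289)
Final: r = 278 with f(r) ≡ 0 mod 17^2.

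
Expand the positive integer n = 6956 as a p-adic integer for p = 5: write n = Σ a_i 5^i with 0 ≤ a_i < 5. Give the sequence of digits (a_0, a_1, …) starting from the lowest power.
(a_0, a_1, …) = (1, 1, 3, 0, 1, 2)

Repeated division by 5 gives the digits low-to-high: 6956 = 1 + 1·5^1 + 3·5^2 + 1·5^4 + 2·5^5. Digit sequence: (1, 1, 3, 0, 1, 2).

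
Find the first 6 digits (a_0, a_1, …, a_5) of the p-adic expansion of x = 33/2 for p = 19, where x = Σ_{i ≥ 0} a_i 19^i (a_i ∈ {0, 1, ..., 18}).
(a_0, …, a_5) = (7, 10, 9, 9, 9, 9)

v_19(33/2) = 0 (numerator and denominator both coprime to 19), so x ∈ ℤ_19^×. Compute digits iteratively via a_i = x_i mod 19, x_{i+1} = (x_i − a_i)/19, with x_0 = x:
  x_0 = 33/2;  a_0 = 7;  x_1 = (x_0 − 7)/19 = 1/2
  x_1 = 1/2;  a_1 = 10;  x_2 = (x_1 − 10)/19 = -1/2
  x_2 = -1/2;  a_2 = 9;  x_3 = (x_2 − 9)/19 = -1/2
  x_3 = -1/2;  a_3 = 9;  x_4 = (x_3 − 9)/19 = -1/2
  x_4 = -1/2;  a_4 = 9;  x_5 = (x_4 − 9)/19 = -1/2
  x_5 = -1/2;  a_5 = 9;  x_6 = (x_5 − 9)/19 = -1/2
Digits: (7, 10, 9, 9, 9, 9).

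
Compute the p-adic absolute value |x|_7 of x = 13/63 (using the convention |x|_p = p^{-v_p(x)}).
|13/63|_7 = 7

Step 1 — compute v_7(x) by factoring powers of 7 out of the numerator and denominator: v_7(13/63) = -1. Step 2 — apply |x|_p = p^{-v_p(x)} = 7^{1} = 7.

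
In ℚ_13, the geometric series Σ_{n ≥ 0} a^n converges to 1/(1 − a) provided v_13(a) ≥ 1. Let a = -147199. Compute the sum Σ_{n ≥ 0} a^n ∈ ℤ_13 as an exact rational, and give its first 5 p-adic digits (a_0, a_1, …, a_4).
Σ a^n = 1/(1 − a) = 1/147200;  first 5 digits = (1, 0, 0, 11, 7)

v_13(a) = 3 ≥ 1, so the series converges in ℤ_13 to 1/(1 − a) = 1/(1 − (-147199)) = 1/147200. Expand this rational in ℤ_13: compute digits iteratively via d_i = x_i mod 13, x_{i+1} = (x_i − d_i)/13. The first 5 digits are (1, 0, 0, 11, 7).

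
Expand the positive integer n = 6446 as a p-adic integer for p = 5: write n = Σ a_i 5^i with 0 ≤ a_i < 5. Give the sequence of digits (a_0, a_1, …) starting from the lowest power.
(a_0, a_1, …) = (1, 4, 2, 1, 0, 2)

Repeated division by 5 gives the digits low-to-high: 6446 = 1 + 4·5^1 + 2·5^2 + 1·5^3 + 2·5^5. Digit sequence: (1, 4, 2, 1, 0, 2).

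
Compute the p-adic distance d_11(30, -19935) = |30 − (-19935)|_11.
d_11(30, -19935) = 1/1331

Step 1 — x − y = 30 − (-19935) = 19965. Step 2 — v_11(19965) = 3 (factor: 19965 = (11^3 · 15); the sign does not affect v_p). Step 3 — |x − y|_11 = 11^{-3} = 1/1331.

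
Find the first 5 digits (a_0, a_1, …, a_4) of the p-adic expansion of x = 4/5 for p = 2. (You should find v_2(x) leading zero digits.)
(a_0, …, a_4) = (0, 0, 1, 0, 1)

v_2(4/5) = 2, so a_0 = ... = a_1 = 0. Factor out: x = 2^2 · u with u = 1/5 a unit in ℤ_2. Expand u iteratively via a_{v+i} = u_i mod 2, u_{i+1} = (u_i − a_{v+i})/2:
  u_0 = 1/5;  a_2 = 1;  u_1 = (u_0 − 1)/2 = -2/5
  u_1 = -2/5;  a_3 = 0;  u_2 = (u_1 − 0)/2 = -1/5
  u_2 = -1/5;  a_4 = 1;  u_3 = (u_2 − 1)/2 = -3/5
Digits: (0, 0, 1, 0, 1).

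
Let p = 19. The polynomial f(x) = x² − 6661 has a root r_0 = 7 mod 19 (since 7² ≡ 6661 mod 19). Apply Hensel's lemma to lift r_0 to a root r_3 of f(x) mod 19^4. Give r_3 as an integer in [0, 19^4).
r_3 = 86552 (mod 130321)

Hensel's recurrence: r_{i+1} = r_i − f(r_i)·(f′(r_i))^{-1} mod 19^{i+2}, with f′(x) = 2x. Iterate:
  r_0 = 7 (mod 19)
  r_1 = 273 (mod 361)
  r_2 = 4244 (mod 6859)
  r_3 = 86552 (mod 130321)
Final: r_3 = 86552, and one checks f(r_3) ≡ 0 mod 19^4.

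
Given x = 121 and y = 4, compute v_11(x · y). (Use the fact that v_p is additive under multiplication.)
v_11(484) = 2

v_p(x) = 2 (factor: 121 = 11^2 · 1); v_p(y) = 0 (factor: 4 = 11^0 · 4). Additivity: v_p(xy) = v_p(x) + v_p(y) = 2 + 0 = 2. (Direct check: xy = 484 = 11^2 · (4).)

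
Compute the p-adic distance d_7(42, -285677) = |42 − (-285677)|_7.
d_7(42, -285677) = 1/16807

Step 1 — x − y = 42 − (-285677) = 285719. Step 2 — v_7(285719) = 5 (factor: 285719 = (7^5 · 17); the sign does not affect v_p). Step 3 — |x − y|_7 = 7^{-5} = 1/16807.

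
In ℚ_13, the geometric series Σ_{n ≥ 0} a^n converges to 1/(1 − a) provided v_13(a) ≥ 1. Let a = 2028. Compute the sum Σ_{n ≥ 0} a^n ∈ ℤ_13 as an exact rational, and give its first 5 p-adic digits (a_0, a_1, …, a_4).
Σ a^n = 1/(1 − a) = -1/2027;  first 5 digits = (1, 0, 12, 0, 1)

v_13(a) = 2 ≥ 1, so the series converges in ℤ_13 to 1/(1 − a) = 1/(1 − 2028) = -1/2027. Expand this rational in ℤ_13: compute digits iteratively via d_i = x_i mod 13, x_{i+1} = (x_i − d_i)/13. The first 5 digits are (1, 0, 12, 0, 1).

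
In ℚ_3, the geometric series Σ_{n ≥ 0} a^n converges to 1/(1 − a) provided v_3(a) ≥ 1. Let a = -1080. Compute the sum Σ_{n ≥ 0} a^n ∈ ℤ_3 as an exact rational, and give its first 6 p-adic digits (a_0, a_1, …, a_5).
Σ a^n = 1/(1 − a) = 1/1081;  first 6 digits = (1, 0, 0, 2, 1, 1)

v_3(a) = 3 ≥ 1, so the series converges in ℤ_3 to 1/(1 − a) = 1/(1 − (-1080)) = 1/1081. Expand this rational in ℤ_3: compute digits iteratively via d_i = x_i mod 3, x_{i+1} = (x_i − d_i)/3. The first 6 digits are (1, 0, 0, 2, 1, 1).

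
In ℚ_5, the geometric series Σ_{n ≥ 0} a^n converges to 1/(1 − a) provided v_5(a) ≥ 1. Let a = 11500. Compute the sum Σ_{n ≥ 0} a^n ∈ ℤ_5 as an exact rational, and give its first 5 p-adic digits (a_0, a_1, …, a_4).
Σ a^n = 1/(1 − a) = -1/11499;  first 5 digits = (1, 0, 0, 2, 3)

v_5(a) = 3 ≥ 1, so the series converges in ℤ_5 to 1/(1 − a) = 1/(1 − 11500) = -1/11499. Expand this rational in ℤ_5: compute digits iteratively via d_i = x_i mod 5, x_{i+1} = (x_i − d_i)/5. The first 5 digits are (1, 0, 0, 2, 3).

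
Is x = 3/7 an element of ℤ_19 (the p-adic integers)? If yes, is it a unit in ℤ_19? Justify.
x ∈ ℤ_19^× (unit); v_19(x) = 0

ℤ_19 = {x ∈ ℚ_19 : v_19(x) ≥ 0} and ℤ_19^× = {x ∈ ℤ_19 : v_19(x) = 0}. Here v_19(3/7) = v_19(num) − v_19(den) = 0; compare against these criteria.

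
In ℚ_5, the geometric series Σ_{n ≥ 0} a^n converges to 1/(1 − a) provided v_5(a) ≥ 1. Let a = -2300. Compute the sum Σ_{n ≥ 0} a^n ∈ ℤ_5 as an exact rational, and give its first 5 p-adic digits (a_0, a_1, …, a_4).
Σ a^n = 1/(1 − a) = 1/2301;  first 5 digits = (1, 0, 3, 1, 0)

v_5(a) = 2 ≥ 1, so the series converges in ℤ_5 to 1/(1 − a) = 1/(1 − (-2300)) = 1/2301. Expand this rational in ℤ_5: compute digits iteratively via d_i = x_i mod 5, x_{i+1} = (x_i − d_i)/5. The first 5 digits are (1, 0, 3, 1, 0).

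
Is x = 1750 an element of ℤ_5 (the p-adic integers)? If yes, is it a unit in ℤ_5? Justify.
x ∈ ℤ_5 but not a unit; v_5(x) = 3 > 0

ℤ_5 = {x ∈ ℚ_5 : v_5(x) ≥ 0} and ℤ_5^× = {x ∈ ℤ_5 : v_5(x) = 0}. Here v_5(1750) = v_5(num) − v_5(den) = 3; compare against these criteria.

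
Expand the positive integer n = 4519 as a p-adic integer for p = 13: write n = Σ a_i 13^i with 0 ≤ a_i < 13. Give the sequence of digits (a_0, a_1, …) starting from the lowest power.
(a_0, a_1, …) = (8, 9, 0, 2)

Repeated division by 13 gives the digits low-to-high: 4519 = 8 + 9·13^1 + 2·13^3. Digit sequence: (8, 9, 0, 2).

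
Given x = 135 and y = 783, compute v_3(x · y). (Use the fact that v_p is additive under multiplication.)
v_3(105705) = 6

v_p(x) = 3 (factor: 135 = 3^3 · 5); v_p(y) = 3 (factor: 783 = 3^3 · 29). Additivity: v_p(xy) = v_p(x) + v_p(y) = 3 + 3 = 6. (Direct check: xy = 105705 = 3^6 · (145).)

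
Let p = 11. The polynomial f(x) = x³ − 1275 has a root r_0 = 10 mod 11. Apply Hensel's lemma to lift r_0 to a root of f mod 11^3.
r_2 = 21 (mod 1331)

Hensel: r_{i+1} = r_i − f(r_i)/f′(r_i) mod 11^{i+2}, where f′(x) = 3x². Iterate:
  r_0 = 10 (mod 11)
  r_1 = 21 (mod 121)
  r_2 = 21 (mod 1331)
Final: r = 21 with f(r) ≡ 0 mod 11^3.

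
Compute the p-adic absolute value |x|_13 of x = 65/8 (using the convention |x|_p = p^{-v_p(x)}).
|65/8|_13 = 1/13

Step 1 — compute v_13(x) by factoring powers of 13 out of the numerator and denominator: v_13(65/8) = 1. Step 2 — apply |x|_p = p^{-v_p(x)} = 13^{-1} = 1/13.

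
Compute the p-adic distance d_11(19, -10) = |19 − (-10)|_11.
d_11(19, -10) = 1

Step 1 — x − y = 19 − (-10) = 29. Step 2 — v_11(29) = 0 (factor: 29 = (11^0 · 29); the sign does not affect v_p). Step 3 — |x − y|_11 = 11^{0} = 1.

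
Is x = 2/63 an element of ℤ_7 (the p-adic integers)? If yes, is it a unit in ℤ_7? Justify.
x ∉ ℤ_7 (v_7(x) = -1 < 0)

ℤ_7 = {x ∈ ℚ_7 : v_7(x) ≥ 0} and ℤ_7^× = {x ∈ ℤ_7 : v_7(x) = 0}. Here v_7(2/63) = v_7(num) − v_7(den) = -1; compare against these criteria.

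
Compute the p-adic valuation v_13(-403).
v_13(-403) = 1

v_13(n) is the largest exponent k such that 13^k divides n. Factor out: -403 = -13^1 · 31. (Sign doesn't affect v_p.) So v_13(-403) = 1.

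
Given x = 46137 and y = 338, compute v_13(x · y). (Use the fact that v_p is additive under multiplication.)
v_13(15594306) = 5

v_p(x) = 3 (factor: 46137 = 13^3 · 21); v_p(y) = 2 (factor: 338 = 13^2 · 2). Additivity: v_p(xy) = v_p(x) + v_p(y) = 3 + 2 = 5. (Direct check: xy = 15594306 = 13^5 · (42).)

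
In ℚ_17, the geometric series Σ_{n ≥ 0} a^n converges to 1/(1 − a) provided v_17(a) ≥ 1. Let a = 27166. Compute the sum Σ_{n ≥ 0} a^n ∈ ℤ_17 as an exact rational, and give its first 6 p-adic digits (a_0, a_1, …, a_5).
Σ a^n = 1/(1 − a) = -1/27165;  first 6 digits = (1, 0, 9, 5, 13, 9)

v_17(a) = 2 ≥ 1, so the series converges in ℤ_17 to 1/(1 − a) = 1/(1 − 27166) = -1/27165. Expand this rational in ℤ_17: compute digits iteratively via d_i = x_i mod 17, x_{i+1} = (x_i − d_i)/17. The first 6 digits are (1, 0, 9, 5, 13, 9).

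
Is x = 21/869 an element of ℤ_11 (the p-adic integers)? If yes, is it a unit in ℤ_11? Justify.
x ∉ ℤ_11 (v_11(x) = -1 < 0)

ℤ_11 = {x ∈ ℚ_11 : v_11(x) ≥ 0} and ℤ_11^× = {x ∈ ℤ_11 : v_11(x) = 0}. Here v_11(21/869) = v_11(num) − v_11(den) = -1; compare against these criteria.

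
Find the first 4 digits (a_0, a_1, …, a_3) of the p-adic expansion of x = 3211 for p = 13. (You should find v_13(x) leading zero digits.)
(a_0, …, a_3) = (0, 0, 6, 1)

v_13(3211) = 2, so a_0 = ... = a_1 = 0. Factor out: x = 13^2 · u with u = 19 a unit in ℤ_13. Expand u iteratively via a_{v+i} = u_i mod 13, u_{i+1} = (u_i − a_{v+i})/13:
  u_0 = 19;  a_2 = 6;  u_1 = (u_0 − 6)/13 = 1
  u_1 = 1;  a_3 = 1;  u_2 = (u_1 − 1)/13 = 0
Digits: (0, 0, 6, 1).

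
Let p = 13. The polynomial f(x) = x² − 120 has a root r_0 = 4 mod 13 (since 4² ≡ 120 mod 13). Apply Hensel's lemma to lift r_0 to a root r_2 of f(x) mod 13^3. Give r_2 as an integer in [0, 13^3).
r_2 = 1369 (mod 2197)

Hensel's recurrence: r_{i+1} = r_i − f(r_i)·(f′(r_i))^{-1} mod 13^{i+2}, with f′(x) = 2x. Iterate:
  r_0 = 4 (mod 13)
  r_1 = 17 (mod 169)
  r_2 = 1369 (mod 2197)
Final: r_2 = 1369, and one checks f(r_2) ≡ 0 mod 13^3.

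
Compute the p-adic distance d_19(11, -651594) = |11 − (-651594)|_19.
d_19(11, -651594) = 1/130321

Step 1 — x − y = 11 − (-651594) = 651605. Step 2 — v_19(651605) = 4 (factor: 651605 = (19^4 · 5); the sign does not affect v_p). Step 3 — |x − y|_19 = 19^{-4} = 1/130321.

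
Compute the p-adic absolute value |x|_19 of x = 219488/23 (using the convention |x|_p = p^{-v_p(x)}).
|219488/23|_19 = 1/6859

Step 1 — compute v_19(x) by factoring powers of 19 out of the numerator and denominator: v_19(219488/23) = 3. Step 2 — apply |x|_p = p^{-v_p(x)} = 19^{-3} = 1/6859.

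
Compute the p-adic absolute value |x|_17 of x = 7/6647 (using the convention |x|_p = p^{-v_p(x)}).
|7/6647|_17 = 289

Step 1 — compute v_17(x) by factoring powers of 17 out of the numerator and denominator: v_17(7/6647) = -2. Step 2 — apply |x|_p = p^{-v_p(x)} = 17^{2} = 289.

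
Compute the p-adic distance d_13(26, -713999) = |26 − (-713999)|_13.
d_13(26, -713999) = 1/28561

Step 1 — x − y = 26 − (-713999) = 714025. Step 2 — v_13(714025) = 4 (factor: 714025 = (13^4 · 25); the sign does not affect v_p). Step 3 — |x − y|_13 = 13^{-4} = 1/28561.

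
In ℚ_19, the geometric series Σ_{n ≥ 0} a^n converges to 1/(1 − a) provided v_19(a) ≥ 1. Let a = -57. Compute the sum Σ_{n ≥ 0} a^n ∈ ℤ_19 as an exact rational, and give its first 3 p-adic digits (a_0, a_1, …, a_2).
Σ a^n = 1/(1 − a) = 1/58;  first 3 digits = (1, 16, 8)

v_19(a) = 1 ≥ 1, so the series converges in ℤ_19 to 1/(1 − a) = 1/(1 − (-57)) = 1/58. Expand this rational in ℤ_19: compute digits iteratively via d_i = x_i mod 19, x_{i+1} = (x_i − d_i)/19. The first 3 digits are (1, 16, 8).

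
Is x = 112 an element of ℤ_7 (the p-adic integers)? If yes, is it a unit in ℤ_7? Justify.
x ∈ ℤ_7 but not a unit; v_7(x) = 1 > 0

ℤ_7 = {x ∈ ℚ_7 : v_7(x) ≥ 0} and ℤ_7^× = {x ∈ ℤ_7 : v_7(x) = 0}. Here v_7(112) = v_7(num) − v_7(den) = 1; compare against these criteria.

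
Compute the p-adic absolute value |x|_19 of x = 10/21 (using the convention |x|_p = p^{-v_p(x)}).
|10/21|_19 = 1

Step 1 — compute v_19(x) by factoring powers of 19 out of the numerator and denominator: v_19(10/21) = 0. Step 2 — apply |x|_p = p^{-v_p(x)} = 19^{0} = 1.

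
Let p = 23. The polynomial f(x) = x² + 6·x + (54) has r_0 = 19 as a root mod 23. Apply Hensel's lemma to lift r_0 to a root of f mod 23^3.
r_2 = 6367 (mod 12167)

Hensel: r_{i+1} = r_i − f(r_i)·(f′(r_i))^{-1} mod 23^{i+2}, f′(x) = 2x + 6. Iterate:
  r_0 = 19 (mod 23)
  r_1 = 19 (mod 529)
  r_2 = 6367 (mod 12167)
Final: r = 6367 satisfies f(r) ≡ 0 mod 23^3.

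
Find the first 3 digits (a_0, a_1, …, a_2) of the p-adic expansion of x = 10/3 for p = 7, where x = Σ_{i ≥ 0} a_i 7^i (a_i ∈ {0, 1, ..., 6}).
(a_0, …, a_2) = (1, 5, 4)

v_7(10/3) = 0 (numerator and denominator both coprime to 7), so x ∈ ℤ_7^×. Compute digits iteratively via a_i = x_i mod 7, x_{i+1} = (x_i − a_i)/7, with x_0 = x:
  x_0 = 10/3;  a_0 = 1;  x_1 = (x_0 − 1)/7 = 1/3
  x_1 = 1/3;  a_1 = 5;  x_2 = (x_1 − 5)/7 = -2/3
  x_2 = -2/3;  a_2 = 4;  x_3 = (x_2 − 4)/7 = -2/3
Digits: (1, 5, 4).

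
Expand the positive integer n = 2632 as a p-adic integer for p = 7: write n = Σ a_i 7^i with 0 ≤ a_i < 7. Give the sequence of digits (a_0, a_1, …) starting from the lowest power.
(a_0, a_1, …) = (0, 5, 4, 0, 1)

Repeated division by 7 gives the digits low-to-high: 2632 = 5·7^1 + 4·7^2 + 1·7^4. Digit sequence: (0, 5, 4, 0, 1).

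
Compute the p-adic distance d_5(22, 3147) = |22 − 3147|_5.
d_5(22, 3147) = 1/3125

Step 1 — x − y = 22 − 3147 = -3125. Step 2 — v_5(-3125) = 5 (factor: -3125 = −(5^5 · 1); the sign does not affect v_p). Step 3 — |x − y|_5 = 5^{-5} = 1/3125.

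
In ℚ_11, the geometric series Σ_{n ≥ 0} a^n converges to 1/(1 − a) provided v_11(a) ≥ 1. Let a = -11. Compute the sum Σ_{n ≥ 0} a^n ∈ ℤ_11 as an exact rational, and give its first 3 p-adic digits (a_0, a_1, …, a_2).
Σ a^n = 1/(1 − a) = 1/12;  first 3 digits = (1, 10, 0)

v_11(a) = 1 ≥ 1, so the series converges in ℤ_11 to 1/(1 − a) = 1/(1 − (-11)) = 1/12. Expand this rational in ℤ_11: compute digits iteratively via d_i = x_i mod 11, x_{i+1} = (x_i − d_i)/11. The first 3 digits are (1, 10, 0).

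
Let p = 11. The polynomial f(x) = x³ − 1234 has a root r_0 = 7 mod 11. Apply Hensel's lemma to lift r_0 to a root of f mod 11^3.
r_2 = 865 (mod 1331)

Hensel: r_{i+1} = r_i − f(r_i)/f′(r_i) mod 11^{i+2}, where f′(x) = 3x². Iterate:
  r_0 = 7 (mod 11)
  r_1 = 18 (mod 121)
  r_2 = 865 (mod 1331)
Final: r = 865 with f(r) ≡ 0 mod 11^3.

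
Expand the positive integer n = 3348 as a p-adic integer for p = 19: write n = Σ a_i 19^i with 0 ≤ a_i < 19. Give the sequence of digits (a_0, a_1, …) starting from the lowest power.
(a_0, a_1, …) = (4, 5, 9)

Repeated division by 19 gives the digits low-to-high: 3348 = 4 + 5·19^1 + 9·19^2. Digit sequence: (4, 5, 9).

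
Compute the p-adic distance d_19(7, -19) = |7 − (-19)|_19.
d_19(7, -19) = 1

Step 1 — x − y = 7 − (-19) = 26. Step 2 — v_19(26) = 0 (factor: 26 = (19^0 · 26); the sign does not affect v_p). Step 3 — |x − y|_19 = 19^{0} = 1.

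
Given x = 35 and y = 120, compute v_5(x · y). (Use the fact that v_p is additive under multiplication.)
v_5(4200) = 2

v_p(x) = 1 (factor: 35 = 5^1 · 7); v_p(y) = 1 (factor: 120 = 5^1 · 24). Additivity: v_p(xy) = v_p(x) + v_p(y) = 1 + 1 = 2. (Direct check: xy = 4200 = 5^2 · (168).)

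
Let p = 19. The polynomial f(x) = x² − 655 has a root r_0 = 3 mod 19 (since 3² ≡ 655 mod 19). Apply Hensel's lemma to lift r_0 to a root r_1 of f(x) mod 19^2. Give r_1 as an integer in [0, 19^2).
r_1 = 231 (mod 361)

Hensel's recurrence: r_{i+1} = r_i − f(r_i)·(f′(r_i))^{-1} mod 19^{i+2}, with f′(x) = 2x. Iterate:
  r_0 = 3 (mod 19)
  r_1 = 231 (mod 361)
Final: r_1 = 231, and one checks f(r_1) ≡ 0 mod 19^2.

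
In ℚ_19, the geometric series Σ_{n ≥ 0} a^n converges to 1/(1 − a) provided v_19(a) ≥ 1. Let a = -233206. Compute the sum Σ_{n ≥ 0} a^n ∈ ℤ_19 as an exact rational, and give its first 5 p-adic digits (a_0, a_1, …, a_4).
Σ a^n = 1/(1 − a) = 1/233207;  first 5 digits = (1, 0, 0, 4, 17)

v_19(a) = 3 ≥ 1, so the series converges in ℤ_19 to 1/(1 − a) = 1/(1 − (-233206)) = 1/233207. Expand this rational in ℤ_19: compute digits iteratively via d_i = x_i mod 19, x_{i+1} = (x_i − d_i)/19. The first 5 digits are (1, 0, 0, 4, 17).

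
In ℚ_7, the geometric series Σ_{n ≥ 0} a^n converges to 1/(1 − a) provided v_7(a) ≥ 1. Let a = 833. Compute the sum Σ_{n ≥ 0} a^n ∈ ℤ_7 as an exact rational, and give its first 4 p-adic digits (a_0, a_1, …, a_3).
Σ a^n = 1/(1 − a) = -1/832;  first 4 digits = (1, 0, 3, 2)

v_7(a) = 2 ≥ 1, so the series converges in ℤ_7 to 1/(1 − a) = 1/(1 − 833) = -1/832. Expand this rational in ℤ_7: compute digits iteratively via d_i = x_i mod 7, x_{i+1} = (x_i − d_i)/7. The first 4 digits are (1, 0, 3, 2).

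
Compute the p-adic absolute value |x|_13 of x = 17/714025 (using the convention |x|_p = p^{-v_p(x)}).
|17/714025|_13 = 28561

Step 1 — compute v_13(x) by factoring powers of 13 out of the numerator and denominator: v_13(17/714025) = -4. Step 2 — apply |x|_p = p^{-v_p(x)} = 13^{4} = 28561.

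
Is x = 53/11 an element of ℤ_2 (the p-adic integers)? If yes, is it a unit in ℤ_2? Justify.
x ∈ ℤ_2^× (unit); v_2(x) = 0

ℤ_2 = {x ∈ ℚ_2 : v_2(x) ≥ 0} and ℤ_2^× = {x ∈ ℤ_2 : v_2(x) = 0}. Here v_2(53/11) = v_2(num) − v_2(den) = 0; compare against these criteria.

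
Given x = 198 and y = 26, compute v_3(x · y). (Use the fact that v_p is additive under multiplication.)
v_3(5148) = 2

v_p(x) = 2 (factor: 198 = 3^2 · 22); v_p(y) = 0 (factor: 26 = 3^0 · 26). Additivity: v_p(xy) = v_p(x) + v_p(y) = 2 + 0 = 2. (Direct check: xy = 5148 = 3^2 · (572).)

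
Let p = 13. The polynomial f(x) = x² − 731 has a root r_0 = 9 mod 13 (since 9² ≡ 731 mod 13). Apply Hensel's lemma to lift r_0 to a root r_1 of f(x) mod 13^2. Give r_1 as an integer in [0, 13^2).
r_1 = 139 (mod 169)

Hensel's recurrence: r_{i+1} = r_i − f(r_i)·(f′(r_i))^{-1} mod 13^{i+2}, with f′(x) = 2x. Iterate:
  r_0 = 9 (mod 13)
  r_1 = 139 (mod 169)
Final: r_1 = 139, and one checks f(r_1) ≡ 0 mod 13^2.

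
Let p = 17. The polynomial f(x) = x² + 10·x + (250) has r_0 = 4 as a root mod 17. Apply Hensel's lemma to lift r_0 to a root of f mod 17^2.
r_1 = 276 (mod 289)

Hensel: r_{i+1} = r_i − f(r_i)·(f′(r_i))^{-1} mod 17^{i+2}, f′(x) = 2x + 10. Iterate:
  r_0 = 4 (mod 17)
  r_1 = 276 (mod 289)
Final: r = 276 satisfies f(r) ≡ 0 mod 17^2.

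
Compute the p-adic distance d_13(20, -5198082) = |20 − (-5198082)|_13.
d_13(20, -5198082) = 1/371293

Step 1 — x − y = 20 − (-5198082) = 5198102. Step 2 — v_13(5198102) = 5 (factor: 5198102 = (13^5 · 14); the sign does not affect v_p). Step 3 — |x − y|_13 = 13^{-5} = 1/371293.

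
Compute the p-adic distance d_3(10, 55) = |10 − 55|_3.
d_3(10, 55) = 1/9

Step 1 — x − y = 10 − 55 = -45. Step 2 — v_3(-45) = 2 (factor: -45 = −(3^2 · 5); the sign does not affect v_p). Step 3 — |x − y|_3 = 3^{-2} = 1/9.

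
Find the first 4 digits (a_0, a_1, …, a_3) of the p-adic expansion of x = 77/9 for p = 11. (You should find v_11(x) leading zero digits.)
(a_0, …, a_3) = (0, 2, 6, 8)

v_11(77/9) = 1, so a_0 = ... = a_0 = 0. Factor out: x = 11^1 · u with u = 7/9 a unit in ℤ_11. Expand u iteratively via a_{v+i} = u_i mod 11, u_{i+1} = (u_i − a_{v+i})/11:
  u_0 = 7/9;  a_1 = 2;  u_1 = (u_0 − 2)/11 = -1/9
  u_1 = -1/9;  a_2 = 6;  u_2 = (u_1 − 6)/11 = -5/9
  u_2 = -5/9;  a_3 = 8;  u_3 = (u_2 − 8)/11 = -7/9
Digits: (0, 2, 6, 8).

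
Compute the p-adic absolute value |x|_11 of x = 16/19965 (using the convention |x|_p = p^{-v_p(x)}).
|16/19965|_11 = 1331

Step 1 — compute v_11(x) by factoring powers of 11 out of the numerator and denominator: v_11(16/19965) = -3. Step 2 — apply |x|_p = p^{-v_p(x)} = 11^{3} = 1331.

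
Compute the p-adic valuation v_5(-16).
v_5(-16) = 0

v_5(n) is the largest exponent k such that 5^k divides n. Factor out: -16 = -5^0 · 16. (Sign doesn't affect v_p.) So v_5(-16) = 0.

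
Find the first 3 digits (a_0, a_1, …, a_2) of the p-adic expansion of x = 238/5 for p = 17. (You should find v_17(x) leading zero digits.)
(a_0, …, a_2) = (0, 13, 13)

v_17(238/5) = 1, so a_0 = ... = a_0 = 0. Factor out: x = 17^1 · u with u = 14/5 a unit in ℤ_17. Expand u iteratively via a_{v+i} = u_i mod 17, u_{i+1} = (u_i − a_{v+i})/17:
  u_0 = 14/5;  a_1 = 13;  u_1 = (u_0 − 13)/17 = -3/5
  u_1 = -3/5;  a_2 = 13;  u_2 = (u_1 − 13)/17 = -4/5
Digits: (0, 13, 13).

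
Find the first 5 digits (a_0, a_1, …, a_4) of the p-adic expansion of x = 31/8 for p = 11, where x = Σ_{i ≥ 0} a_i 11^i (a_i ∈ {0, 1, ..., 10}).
(a_0, …, a_4) = (8, 1, 4, 1, 4)

v_11(31/8) = 0 (numerator and denominator both coprime to 11), so x ∈ ℤ_11^×. Compute digits iteratively via a_i = x_i mod 11, x_{i+1} = (x_i − a_i)/11, with x_0 = x:
  x_0 = 31/8;  a_0 = 8;  x_1 = (x_0 − 8)/11 = -3/8
  x_1 = -3/8;  a_1 = 1;  x_2 = (x_1 − 1)/11 = -1/8
  x_2 = -1/8;  a_2 = 4;  x_3 = (x_2 − 4)/11 = -3/8
  x_3 = -3/8;  a_3 = 1;  x_4 = (x_3 − 1)/11 = -1/8
  x_4 = -1/8;  a_4 = 4;  x_5 = (x_4 − 4)/11 = -3/8
Digits: (8, 1, 4, 1, 4).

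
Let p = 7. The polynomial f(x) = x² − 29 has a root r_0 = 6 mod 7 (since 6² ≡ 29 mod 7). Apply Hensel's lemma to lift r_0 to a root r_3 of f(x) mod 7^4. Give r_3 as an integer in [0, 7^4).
r_3 = 1112 (mod 2401)

Hensel's recurrence: r_{i+1} = r_i − f(r_i)·(f′(r_i))^{-1} mod 7^{i+2}, with f′(x) = 2x. Iterate:
  r_0 = 6 (mod 7)
  r_1 = 34 (mod 49)
  r_2 = 83 (mod 343)
  r_3 = 1112 (mod 2401)
Final: r_3 = 1112, and one checks f(r_3) ≡ 0 mod 7^4.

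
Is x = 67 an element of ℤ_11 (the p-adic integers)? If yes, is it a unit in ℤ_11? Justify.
x ∈ ℤ_11^× (unit); v_11(x) = 0

ℤ_11 = {x ∈ ℚ_11 : v_11(x) ≥ 0} and ℤ_11^× = {x ∈ ℤ_11 : v_11(x) = 0}. Here v_11(67) = v_11(num) − v_11(den) = 0; compare against these criteria.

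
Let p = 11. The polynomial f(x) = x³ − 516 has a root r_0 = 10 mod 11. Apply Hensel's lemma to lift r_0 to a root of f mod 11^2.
r_1 = 10 (mod 121)

Hensel: r_{i+1} = r_i − f(r_i)/f′(r_i) mod 11^{i+2}, where f′(x) = 3x². Iterate:
  r_0 = 10 (mod 11)
  r_1 = 10 (mod 121)
Final: r = 10 with f(r) ≡ 0 mod 11^2.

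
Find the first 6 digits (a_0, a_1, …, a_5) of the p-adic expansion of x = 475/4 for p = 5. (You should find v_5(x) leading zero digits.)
(a_0, …, a_5) = (0, 0, 1, 2, 1, 1)

v_5(475/4) = 2, so a_0 = ... = a_1 = 0. Factor out: x = 5^2 · u with u = 19/4 a unit in ℤ_5. Expand u iteratively via a_{v+i} = u_i mod 5, u_{i+1} = (u_i − a_{v+i})/5:
  u_0 = 19/4;  a_2 = 1;  u_1 = (u_0 − 1)/5 = 3/4
  u_1 = 3/4;  a_3 = 2;  u_2 = (u_1 − 2)/5 = -1/4
  u_2 = -1/4;  a_4 = 1;  u_3 = (u_2 − 1)/5 = -1/4
  u_3 = -1/4;  a_5 = 1;  u_4 = (u_3 − 1)/5 = -1/4
Digits: (0, 0, 1, 2, 1, 1).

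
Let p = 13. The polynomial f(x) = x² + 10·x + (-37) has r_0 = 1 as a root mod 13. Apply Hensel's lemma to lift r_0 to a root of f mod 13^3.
r_2 = 313 (mod 2197)

Hensel: r_{i+1} = r_i − f(r_i)·(f′(r_i))^{-1} mod 13^{i+2}, f′(x) = 2x + 10. Iterate:
  r_0 = 1 (mod 13)
  r_1 = 144 (mod 169)
  r_2 = 313 (mod 2197)
Final: r = 313 satisfies f(r) ≡ 0 mod 13^3.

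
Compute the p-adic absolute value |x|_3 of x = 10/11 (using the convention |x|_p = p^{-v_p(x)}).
|10/11|_3 = 1

Step 1 — compute v_3(x) by factoring powers of 3 out of the numerator and denominator: v_3(10/11) = 0. Step 2 — apply |x|_p = p^{-v_p(x)} = 3^{0} = 1.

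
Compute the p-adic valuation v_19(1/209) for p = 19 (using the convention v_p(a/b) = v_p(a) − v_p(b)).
v_19(1/209) = -1

Factor powers of 19 from the numerator and denominator of the reduced fraction: 1 = 19^0 · 1 and 209 = 19^1 · 11. Apply v_p(a/b) = v_p(a) − v_p(b): v_19(1/209) = 0 − 1 = -1.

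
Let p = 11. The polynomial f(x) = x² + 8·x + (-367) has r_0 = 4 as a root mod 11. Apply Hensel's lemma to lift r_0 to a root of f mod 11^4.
r_3 = 11103 (mod 14641)

Hensel: r_{i+1} = r_i − f(r_i)·(f′(r_i))^{-1} mod 11^{i+2}, f′(x) = 2x + 8. Iterate:
  r_0 = 4 (mod 11)
  r_1 = 92 (mod 121)
  r_2 = 455 (mod 1331)
  r_3 = 11103 (mod 14641)
Final: r = 11103 satisfies f(r) ≡ 0 mod 11^4.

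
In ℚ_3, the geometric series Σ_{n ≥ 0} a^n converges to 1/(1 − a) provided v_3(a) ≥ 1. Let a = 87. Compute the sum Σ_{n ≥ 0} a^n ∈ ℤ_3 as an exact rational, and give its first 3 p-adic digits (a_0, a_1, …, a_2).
Σ a^n = 1/(1 − a) = -1/86;  first 3 digits = (1, 2, 1)

v_3(a) = 1 ≥ 1, so the series converges in ℤ_3 to 1/(1 − a) = 1/(1 − 87) = -1/86. Expand this rational in ℤ_3: compute digits iteratively via d_i = x_i mod 3, x_{i+1} = (x_i − d_i)/3. The first 3 digits are (1, 2, 1).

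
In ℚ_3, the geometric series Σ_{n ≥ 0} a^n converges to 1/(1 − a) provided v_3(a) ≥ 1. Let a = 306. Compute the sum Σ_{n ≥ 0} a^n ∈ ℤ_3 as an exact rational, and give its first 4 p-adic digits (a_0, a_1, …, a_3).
Σ a^n = 1/(1 − a) = -1/305;  first 4 digits = (1, 0, 1, 2)

v_3(a) = 2 ≥ 1, so the series converges in ℤ_3 to 1/(1 − a) = 1/(1 − 306) = -1/305. Expand this rational in ℤ_3: compute digits iteratively via d_i = x_i mod 3, x_{i+1} = (x_i − d_i)/3. The first 4 digits are (1, 0, 1, 2).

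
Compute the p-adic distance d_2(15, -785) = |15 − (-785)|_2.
d_2(15, -785) = 1/32

Step 1 — x − y = 15 − (-785) = 800. Step 2 — v_2(800) = 5 (factor: 800 = (2^5 · 25); the sign does not affect v_p). Step 3 — |x − y|_2 = 2^{-5} = 1/32.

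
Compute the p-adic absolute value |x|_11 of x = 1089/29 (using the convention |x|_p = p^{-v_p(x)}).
|1089/29|_11 = 1/121

Step 1 — compute v_11(x) by factoring powers of 11 out of the numerator and denominator: v_11(1089/29) = 2. Step 2 — apply |x|_p = p^{-v_p(x)} = 11^{-2} = 1/121.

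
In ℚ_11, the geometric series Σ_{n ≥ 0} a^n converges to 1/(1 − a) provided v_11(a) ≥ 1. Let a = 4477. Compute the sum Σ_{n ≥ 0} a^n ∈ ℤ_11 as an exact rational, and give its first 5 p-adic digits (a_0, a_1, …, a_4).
Σ a^n = 1/(1 − a) = -1/4476;  first 5 digits = (1, 0, 4, 3, 5)

v_11(a) = 2 ≥ 1, so the series converges in ℤ_11 to 1/(1 − a) = 1/(1 − 4477) = -1/4476. Expand this rational in ℤ_11: compute digits iteratively via d_i = x_i mod 11, x_{i+1} = (x_i − d_i)/11. The first 5 digits are (1, 0, 4, 3, 5).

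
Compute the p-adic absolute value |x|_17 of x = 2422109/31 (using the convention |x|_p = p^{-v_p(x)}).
|2422109/31|_17 = 1/83521

Step 1 — compute v_17(x) by factoring powers of 17 out of the numerator and denominator: v_17(2422109/31) = 4. Step 2 — apply |x|_p = p^{-v_p(x)} = 17^{-4} = 1/83521.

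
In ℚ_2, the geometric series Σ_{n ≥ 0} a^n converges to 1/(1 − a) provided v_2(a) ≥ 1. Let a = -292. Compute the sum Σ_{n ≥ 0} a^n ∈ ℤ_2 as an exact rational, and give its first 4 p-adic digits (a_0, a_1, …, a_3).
Σ a^n = 1/(1 − a) = 1/293;  first 4 digits = (1, 0, 1, 1)

v_2(a) = 2 ≥ 1, so the series converges in ℤ_2 to 1/(1 − a) = 1/(1 − (-292)) = 1/293. Expand this rational in ℤ_2: compute digits iteratively via d_i = x_i mod 2, x_{i+1} = (x_i − d_i)/2. The first 4 digits are (1, 0, 1, 1).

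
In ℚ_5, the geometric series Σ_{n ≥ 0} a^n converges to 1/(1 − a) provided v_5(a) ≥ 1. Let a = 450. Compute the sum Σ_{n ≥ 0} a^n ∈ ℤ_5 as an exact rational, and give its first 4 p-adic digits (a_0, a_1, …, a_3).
Σ a^n = 1/(1 − a) = -1/449;  first 4 digits = (1, 0, 3, 3)

v_5(a) = 2 ≥ 1, so the series converges in ℤ_5 to 1/(1 − a) = 1/(1 − 450) = -1/449. Expand this rational in ℤ_5: compute digits iteratively via d_i = x_i mod 5, x_{i+1} = (x_i − d_i)/5. The first 4 digits are (1, 0, 3, 3).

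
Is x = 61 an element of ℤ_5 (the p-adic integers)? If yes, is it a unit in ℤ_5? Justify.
x ∈ ℤ_5^× (unit); v_5(x) = 0

ℤ_5 = {x ∈ ℚ_5 : v_5(x) ≥ 0} and ℤ_5^× = {x ∈ ℤ_5 : v_5(x) = 0}. Here v_5(61) = v_5(num) − v_5(den) = 0; compare against these criteria.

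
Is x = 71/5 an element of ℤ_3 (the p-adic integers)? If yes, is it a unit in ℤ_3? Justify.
x ∈ ℤ_3^× (unit); v_3(x) = 0

ℤ_3 = {x ∈ ℚ_3 : v_3(x) ≥ 0} and ℤ_3^× = {x ∈ ℤ_3 : v_3(x) = 0}. Here v_3(71/5) = v_3(num) − v_3(den) = 0; compare against these criteria.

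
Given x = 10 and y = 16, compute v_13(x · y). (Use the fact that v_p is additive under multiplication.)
v_13(160) = 0

v_p(x) = 0 (factor: 10 = 13^0 · 10); v_p(y) = 0 (factor: 16 = 13^0 · 16). Additivity: v_p(xy) = v_p(x) + v_p(y) = 0 + 0 = 0. (Direct check: xy = 160 = 13^0 · (160).)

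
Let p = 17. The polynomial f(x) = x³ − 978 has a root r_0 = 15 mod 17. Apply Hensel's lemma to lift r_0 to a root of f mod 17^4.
r_3 = 60433 (mod 83521)

Hensel: r_{i+1} = r_i − f(r_i)/f′(r_i) mod 17^{i+2}, where f′(x) = 3x². Iterate:
  r_0 = 15 (mod 17)
  r_1 = 32 (mod 289)
  r_2 = 1477 (mod 4913)
  r_3 = 60433 (mod 83521)
Final: r = 60433 with f(r) ≡ 0 mod 17^4.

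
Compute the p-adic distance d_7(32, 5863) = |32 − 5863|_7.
d_7(32, 5863) = 1/343

Step 1 — x − y = 32 − 5863 = -5831. Step 2 — v_7(-5831) = 3 (factor: -5831 = −(7^3 · 17); the sign does not affect v_p). Step 3 — |x − y|_7 = 7^{-3} = 1/343.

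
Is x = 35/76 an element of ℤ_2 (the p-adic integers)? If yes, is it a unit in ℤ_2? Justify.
x ∉ ℤ_2 (v_2(x) = -2 < 0)

ℤ_2 = {x ∈ ℚ_2 : v_2(x) ≥ 0} and ℤ_2^× = {x ∈ ℤ_2 : v_2(x) = 0}. Here v_2(35/76) = v_2(num) − v_2(den) = -2; compare against these criteria.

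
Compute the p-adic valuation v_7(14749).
v_7(14749) = 3

v_7(n) is the largest exponent k such that 7^k divides n. Factor out: 14749 = 7^3 · 43. (Sign doesn't affect v_p.) So v_7(14749) = 3.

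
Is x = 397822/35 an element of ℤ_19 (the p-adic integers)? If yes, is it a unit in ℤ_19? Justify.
x ∈ ℤ_19 but not a unit; v_19(x) = 3 > 0

ℤ_19 = {x ∈ ℚ_19 : v_19(x) ≥ 0} and ℤ_19^× = {x ∈ ℤ_19 : v_19(x) = 0}. Here v_19(397822/35) = v_19(num) − v_19(den) = 3; compare against these criteria.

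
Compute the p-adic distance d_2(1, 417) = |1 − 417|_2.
d_2(1, 417) = 1/32

Step 1 — x − y = 1 − 417 = -416. Step 2 — v_2(-416) = 5 (factor: -416 = −(2^5 · 13); the sign does not affect v_p). Step 3 — |x − y|_2 = 2^{-5} = 1/32.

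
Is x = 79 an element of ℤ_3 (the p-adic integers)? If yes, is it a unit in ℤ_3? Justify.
x ∈ ℤ_3^× (unit); v_3(x) = 0

ℤ_3 = {x ∈ ℚ_3 : v_3(x) ≥ 0} and ℤ_3^× = {x ∈ ℤ_3 : v_3(x) = 0}. Here v_3(79) = v_3(num) − v_3(den) = 0; compare against these criteria.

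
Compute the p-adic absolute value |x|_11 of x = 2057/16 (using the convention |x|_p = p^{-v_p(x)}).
|2057/16|_11 = 1/121

Step 1 — compute v_11(x) by factoring powers of 11 out of the numerator and denominator: v_11(2057/16) = 2. Step 2 — apply |x|_p = p^{-v_p(x)} = 11^{-2} = 1/121.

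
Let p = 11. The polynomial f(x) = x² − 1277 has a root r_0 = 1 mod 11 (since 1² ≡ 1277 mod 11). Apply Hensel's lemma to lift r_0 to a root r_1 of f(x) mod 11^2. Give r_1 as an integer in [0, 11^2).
r_1 = 34 (mod 121)

Hensel's recurrence: r_{i+1} = r_i − f(r_i)·(f′(r_i))^{-1} mod 11^{i+2}, with f′(x) = 2x. Iterate:
  r_0 = 1 (mod 11)
  r_1 = 34 (mod 121)
Final: r_1 = 34, and one checks f(r_1) ≡ 0 mod 11^2.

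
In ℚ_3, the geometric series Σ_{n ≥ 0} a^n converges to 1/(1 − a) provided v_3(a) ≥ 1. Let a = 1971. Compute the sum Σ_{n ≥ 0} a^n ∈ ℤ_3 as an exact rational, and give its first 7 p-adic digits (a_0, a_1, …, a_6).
Σ a^n = 1/(1 − a) = -1/1970;  first 7 digits = (1, 0, 0, 1, 0, 2, 0)

v_3(a) = 3 ≥ 1, so the series converges in ℤ_3 to 1/(1 − a) = 1/(1 − 1971) = -1/1970. Expand this rational in ℤ_3: compute digits iteratively via d_i = x_i mod 3, x_{i+1} = (x_i − d_i)/3. The first 7 digits are (1, 0, 0, 1, 0, 2, 0).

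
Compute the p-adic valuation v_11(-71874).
v_11(-71874) = 3

v_11(n) is the largest exponent k such that 11^k divides n. Factor out: -71874 = -11^3 · 54. (Sign doesn't affect v_p.) So v_11(-71874) = 3.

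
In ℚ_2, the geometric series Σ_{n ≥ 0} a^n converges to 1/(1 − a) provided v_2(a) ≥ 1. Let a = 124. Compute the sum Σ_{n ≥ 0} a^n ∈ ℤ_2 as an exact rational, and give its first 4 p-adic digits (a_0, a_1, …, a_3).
Σ a^n = 1/(1 − a) = -1/123;  first 4 digits = (1, 0, 1, 1)

v_2(a) = 2 ≥ 1, so the series converges in ℤ_2 to 1/(1 − a) = 1/(1 − 124) = -1/123. Expand this rational in ℤ_2: compute digits iteratively via d_i = x_i mod 2, x_{i+1} = (x_i − d_i)/2. The first 4 digits are (1, 0, 1, 1).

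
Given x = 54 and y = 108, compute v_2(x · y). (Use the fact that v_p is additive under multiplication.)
v_2(5832) = 3

v_p(x) = 1 (factor: 54 = 2^1 · 27); v_p(y) = 2 (factor: 108 = 2^2 · 27). Additivity: v_p(xy) = v_p(x) + v_p(y) = 1 + 2 = 3. (Direct check: xy = 5832 = 2^3 · (729).)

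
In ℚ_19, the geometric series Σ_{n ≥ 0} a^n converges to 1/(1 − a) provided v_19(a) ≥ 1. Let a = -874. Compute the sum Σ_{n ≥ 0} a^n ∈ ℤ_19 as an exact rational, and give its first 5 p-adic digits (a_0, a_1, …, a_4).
Σ a^n = 1/(1 − a) = 1/875;  first 5 digits = (1, 11, 4, 17, 4)

v_19(a) = 1 ≥ 1, so the series converges in ℤ_19 to 1/(1 − a) = 1/(1 − (-874)) = 1/875. Expand this rational in ℤ_19: compute digits iteratively via d_i = x_i mod 19, x_{i+1} = (x_i − d_i)/19. The first 5 digits are (1, 11, 4, 17, 4).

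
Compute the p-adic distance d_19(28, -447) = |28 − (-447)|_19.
d_19(28, -447) = 1/19

Step 1 — x − y = 28 − (-447) = 475. Step 2 — v_19(475) = 1 (factor: 475 = (19^1 · 25); the sign does not affect v_p). Step 3 — |x − y|_19 = 19^{-1} = 1/19.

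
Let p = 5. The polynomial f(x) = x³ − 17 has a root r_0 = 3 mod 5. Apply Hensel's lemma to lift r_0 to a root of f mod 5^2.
r_1 = 23 (mod 25)

Hensel: r_{i+1} = r_i − f(r_i)/f′(r_i) mod 5^{i+2}, where f′(x) = 3x². Iterate:
  r_0 = 3 (mod 5)
  r_1 = 23 (mod 25)
Final: r = 23 with f(r) ≡ 0 mod 5^2.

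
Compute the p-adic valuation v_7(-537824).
v_7(-537824) = 5

v_7(n) is the largest exponent k such that 7^k divides n. Factor out: -537824 = -7^5 · 32. (Sign doesn't affect v_p.) So v_7(-537824) = 5.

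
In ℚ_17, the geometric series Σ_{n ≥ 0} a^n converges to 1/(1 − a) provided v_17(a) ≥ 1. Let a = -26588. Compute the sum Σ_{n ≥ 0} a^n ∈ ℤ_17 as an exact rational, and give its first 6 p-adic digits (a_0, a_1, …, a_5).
Σ a^n = 1/(1 − a) = 1/26589;  first 6 digits = (1, 0, 10, 11, 14, 4)

v_17(a) = 2 ≥ 1, so the series converges in ℤ_17 to 1/(1 − a) = 1/(1 − (-26588)) = 1/26589. Expand this rational in ℤ_17: compute digits iteratively via d_i = x_i mod 17, x_{i+1} = (x_i − d_i)/17. The first 6 digits are (1, 0, 10, 11, 14, 4).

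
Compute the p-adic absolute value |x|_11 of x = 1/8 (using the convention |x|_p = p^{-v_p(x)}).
|1/8|_11 = 1

Step 1 — compute v_11(x) by factoring powers of 11 out of the numerator and denominator: v_11(1/8) = 0. Step 2 — apply |x|_p = p^{-v_p(x)} = 11^{0} = 1.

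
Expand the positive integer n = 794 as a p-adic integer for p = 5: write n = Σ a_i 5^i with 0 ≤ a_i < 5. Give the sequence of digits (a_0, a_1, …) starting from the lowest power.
(a_0, a_1, …) = (4, 3, 1, 1, 1)

Repeated division by 5 gives the digits low-to-high: 794 = 4 + 3·5^1 + 1·5^2 + 1·5^3 + 1·5^4. Digit sequence: (4, 3, 1, 1, 1).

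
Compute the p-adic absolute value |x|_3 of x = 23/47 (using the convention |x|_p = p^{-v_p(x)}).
|23/47|_3 = 1

Step 1 — compute v_3(x) by factoring powers of 3 out of the numerator and denominator: v_3(23/47) = 0. Step 2 — apply |x|_p = p^{-v_p(x)} = 3^{0} = 1.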